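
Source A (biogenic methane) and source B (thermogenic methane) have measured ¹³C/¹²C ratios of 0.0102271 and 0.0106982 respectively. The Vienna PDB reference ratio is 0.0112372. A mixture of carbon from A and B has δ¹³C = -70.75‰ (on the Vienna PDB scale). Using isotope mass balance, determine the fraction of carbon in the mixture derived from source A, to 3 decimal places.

0.543

δ_A = (0.0102271/0.0112372 − 1)×1000 = (0.910111 − 1)×1000 = -89.889‰
δ_B = (0.0106982/0.0112372 − 1)×1000 = (0.952034 − 1)×1000 = -47.966‰
f_A = (δ_mix − δ_B)/(δ_A − δ_B) = (-70.75 − (-47.966))/(-89.889 − (-47.966))
f_A = -22.784 / -41.923 = 0.5435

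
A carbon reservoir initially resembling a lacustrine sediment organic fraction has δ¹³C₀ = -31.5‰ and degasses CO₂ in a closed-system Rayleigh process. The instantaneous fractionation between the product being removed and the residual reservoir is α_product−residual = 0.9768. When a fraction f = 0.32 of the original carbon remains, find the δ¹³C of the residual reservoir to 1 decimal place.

-5.6‰

Rayleigh residual: δ_res = (δ₀ + 1000)·f^(α−1) − 1000
α − 1 = -0.02320
f^(α−1) = 0.32^(-0.02320) = 1.026787
δ_res = (-31.5 + 1000) × 1.026787 − 1000 = 994.444 − 1000 = -5.56‰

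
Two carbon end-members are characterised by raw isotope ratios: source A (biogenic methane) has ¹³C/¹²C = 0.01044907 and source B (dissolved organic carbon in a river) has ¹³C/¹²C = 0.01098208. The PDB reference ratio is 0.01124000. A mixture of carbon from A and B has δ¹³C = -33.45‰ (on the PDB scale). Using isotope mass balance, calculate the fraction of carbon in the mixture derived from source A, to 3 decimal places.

0.221

δ_A = (0.01044907/0.01124000 − 1)×1000 = (0.929633 − 1)×1000 = -70.367‰
δ_B = (0.01098208/0.01124000 − 1)×1000 = (0.977053 − 1)×1000 = -22.947‰
f_A = (δ_mix − δ_B)/(δ_A − δ_B) = (-33.45 − (-22.947))/(-70.367 − (-22.947))
f_A = -10.503 / -47.421 = 0.2215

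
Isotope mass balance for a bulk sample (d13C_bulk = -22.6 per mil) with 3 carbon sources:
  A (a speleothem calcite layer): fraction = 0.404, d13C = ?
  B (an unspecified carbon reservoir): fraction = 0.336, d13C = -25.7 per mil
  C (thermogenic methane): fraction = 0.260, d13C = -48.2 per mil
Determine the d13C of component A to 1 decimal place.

Isotope mass balance: δ_bulk = Σ fᵢ·δᵢ.
-22.6 = 0.404×δ_A + 0.336×(-25.7) + 0.260×(-48.2)
0.404·δ_A = -22.6 − (-21.167) = -1.433
δ_A = -1.433 / 0.404 = -3.55 per mil

-3.5 per mil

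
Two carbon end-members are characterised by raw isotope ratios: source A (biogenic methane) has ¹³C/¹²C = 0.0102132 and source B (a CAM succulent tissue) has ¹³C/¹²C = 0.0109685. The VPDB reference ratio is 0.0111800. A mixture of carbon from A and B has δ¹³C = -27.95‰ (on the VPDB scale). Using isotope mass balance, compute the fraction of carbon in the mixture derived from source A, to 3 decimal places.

0.134

δ_A = (0.0102132/0.0111800 − 1)×1000 = (0.913524 − 1)×1000 = -86.476‰
δ_B = (0.0109685/0.0111800 − 1)×1000 = (0.981082 − 1)×1000 = -18.918‰
f_A = (δ_mix − δ_B)/(δ_A − δ_B) = (-27.95 − (-18.918))/(-86.476 − (-18.918))
f_A = -9.032 / -67.558 = 0.1337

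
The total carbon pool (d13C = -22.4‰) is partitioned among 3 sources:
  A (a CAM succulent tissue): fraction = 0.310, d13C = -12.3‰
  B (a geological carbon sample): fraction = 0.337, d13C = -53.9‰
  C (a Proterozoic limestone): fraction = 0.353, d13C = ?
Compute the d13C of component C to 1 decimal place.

-1.2‰

Isotope mass balance: δ_bulk = Σ fᵢ·δᵢ.
-22.4 = 0.310×(-12.3) + 0.337×(-53.9) + 0.353×δ_C
0.353·δ_C = -22.4 − (-21.977) = -0.423
δ_C = -0.423 / 0.353 = -1.20‰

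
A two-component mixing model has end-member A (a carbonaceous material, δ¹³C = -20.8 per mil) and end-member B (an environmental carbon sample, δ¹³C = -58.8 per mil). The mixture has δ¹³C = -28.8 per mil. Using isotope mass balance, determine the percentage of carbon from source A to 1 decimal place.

78.9%

δ_mix = f_A·δ_A + (1 − f_A)·δ_B  ⇒  f_A = (δ_mix − δ_B)/(δ_A − δ_B)
f_A = (-28.8 − (-58.8)) / (-20.8 − (-58.8))
f_A = 30.0 / 38.0 = 0.7895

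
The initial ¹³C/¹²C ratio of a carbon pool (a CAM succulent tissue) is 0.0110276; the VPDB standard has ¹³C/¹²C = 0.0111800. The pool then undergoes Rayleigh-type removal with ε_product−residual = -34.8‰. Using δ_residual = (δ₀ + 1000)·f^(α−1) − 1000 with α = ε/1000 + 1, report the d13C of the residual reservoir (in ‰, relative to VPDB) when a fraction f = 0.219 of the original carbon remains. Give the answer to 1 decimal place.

δ₀ = (0.0110276/0.0111800 − 1)×1000 = (0.986369 − 1)×1000 = -13.631‰
α − 1 = ε/1000 = -0.0348
f^(α−1) = 0.219^(-0.0348) = 1.054272
δ_res = (-13.631 + 1000) × 1.054272 − 1000 = 1039.900 − 1000 = 39.90‰

39.9‰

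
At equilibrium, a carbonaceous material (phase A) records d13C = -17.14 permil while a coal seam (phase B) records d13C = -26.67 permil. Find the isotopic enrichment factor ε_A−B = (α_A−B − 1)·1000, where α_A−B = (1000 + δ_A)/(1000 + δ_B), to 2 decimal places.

α_A−B = (1000 + -17.14) / (1000 + -26.67) = 982.86 / 973.33 = 1.009791
ε_A−B = (1.009791 − 1) × 1000 = 9.791 permil
(The approximation ε ≈ δ_A − δ_B would give 9.53 permil.)

9.79 permil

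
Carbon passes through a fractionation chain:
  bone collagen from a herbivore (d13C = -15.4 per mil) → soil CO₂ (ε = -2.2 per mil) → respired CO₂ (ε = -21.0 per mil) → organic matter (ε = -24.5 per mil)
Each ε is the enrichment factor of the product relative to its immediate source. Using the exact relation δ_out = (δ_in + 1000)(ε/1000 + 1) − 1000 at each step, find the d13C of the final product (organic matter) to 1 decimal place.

-61.8 per mil

step 1: δ = (-15.40 + 1000)·(-2.2/1000 + 1) − 1000 = -17.57 per mil
step 2: δ = (-17.57 + 1000)·(-21.0/1000 + 1) − 1000 = -38.20 per mil
step 3: δ = (-38.20 + 1000)·(-24.5/1000 + 1) − 1000 = -61.76 per mil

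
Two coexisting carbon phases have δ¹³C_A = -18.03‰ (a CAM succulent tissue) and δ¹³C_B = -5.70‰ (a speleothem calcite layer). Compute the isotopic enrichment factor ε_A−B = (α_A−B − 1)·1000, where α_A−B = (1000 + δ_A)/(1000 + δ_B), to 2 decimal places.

α_A−B = (1000 + -18.03) / (1000 + -5.70) = 981.97 / 994.30 = 0.987599
ε_A−B = (0.987599 − 1) × 1000 = -12.401‰
(The approximation ε ≈ δ_A − δ_B would give -12.33‰.)

-12.40‰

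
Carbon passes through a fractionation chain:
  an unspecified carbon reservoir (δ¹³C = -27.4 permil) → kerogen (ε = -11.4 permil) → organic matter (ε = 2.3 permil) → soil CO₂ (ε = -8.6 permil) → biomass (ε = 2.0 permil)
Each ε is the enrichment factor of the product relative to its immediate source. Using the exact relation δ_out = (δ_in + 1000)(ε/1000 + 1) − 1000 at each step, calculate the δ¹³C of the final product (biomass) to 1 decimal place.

-42.7 permil

step 1: δ = (-27.40 + 1000)·(-11.4/1000 + 1) − 1000 = -38.49 permil
step 2: δ = (-38.49 + 1000)·(2.3/1000 + 1) − 1000 = -36.28 permil
step 3: δ = (-36.28 + 1000)·(-8.6/1000 + 1) − 1000 = -44.56 permil
step 4: δ = (-44.56 + 1000)·(2.0/1000 + 1) − 1000 = -42.65 permil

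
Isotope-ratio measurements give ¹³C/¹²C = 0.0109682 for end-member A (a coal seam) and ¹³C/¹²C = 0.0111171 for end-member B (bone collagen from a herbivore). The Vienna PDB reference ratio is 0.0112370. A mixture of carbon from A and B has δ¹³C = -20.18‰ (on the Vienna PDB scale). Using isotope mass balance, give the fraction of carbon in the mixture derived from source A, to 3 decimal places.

0.718

δ_A = (0.0109682/0.0112370 − 1)×1000 = (0.976079 − 1)×1000 = -23.921‰
δ_B = (0.0111171/0.0112370 − 1)×1000 = (0.989330 − 1)×1000 = -10.670‰
f_A = (δ_mix − δ_B)/(δ_A − δ_B) = (-20.18 − (-10.670))/(-23.921 − (-10.670))
f_A = -9.510 / -13.251 = 0.7177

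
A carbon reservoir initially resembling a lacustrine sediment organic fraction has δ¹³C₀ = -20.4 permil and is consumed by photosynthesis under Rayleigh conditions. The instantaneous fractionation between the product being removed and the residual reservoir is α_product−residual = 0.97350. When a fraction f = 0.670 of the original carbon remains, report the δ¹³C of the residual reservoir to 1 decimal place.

-9.9 permil

Rayleigh residual: δ_res = (δ₀ + 1000)·f^(α−1) − 1000
α − 1 = -0.02650
f^(α−1) = 0.670^(-0.02650) = 1.010669
δ_res = (-20.4 + 1000) × 1.010669 − 1000 = 990.052 − 1000 = -9.95 permil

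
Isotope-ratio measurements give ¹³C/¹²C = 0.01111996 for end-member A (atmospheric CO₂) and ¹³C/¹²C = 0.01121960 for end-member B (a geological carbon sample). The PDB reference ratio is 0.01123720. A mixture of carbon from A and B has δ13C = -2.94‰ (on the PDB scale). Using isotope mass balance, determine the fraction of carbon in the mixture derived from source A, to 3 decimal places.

δ_A = (0.01111996/0.01123720 − 1)×1000 = (0.989567 − 1)×1000 = -10.433‰
δ_B = (0.01121960/0.01123720 − 1)×1000 = (0.998434 − 1)×1000 = -1.566‰
f_A = (δ_mix − δ_B)/(δ_A − δ_B) = (-2.94 − (-1.566))/(-10.433 − (-1.566))
f_A = -1.374 / -8.867 = 0.1549

0.155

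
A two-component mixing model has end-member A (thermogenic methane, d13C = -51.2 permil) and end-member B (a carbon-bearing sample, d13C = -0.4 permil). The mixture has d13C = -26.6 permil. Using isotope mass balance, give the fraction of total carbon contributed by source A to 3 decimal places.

δ_mix = f_A·δ_A + (1 − f_A)·δ_B  ⇒  f_A = (δ_mix − δ_B)/(δ_A − δ_B)
f_A = (-26.6 − (-0.4)) / (-51.2 − (-0.4))
f_A = -26.2 / -50.8 = 0.5157

0.516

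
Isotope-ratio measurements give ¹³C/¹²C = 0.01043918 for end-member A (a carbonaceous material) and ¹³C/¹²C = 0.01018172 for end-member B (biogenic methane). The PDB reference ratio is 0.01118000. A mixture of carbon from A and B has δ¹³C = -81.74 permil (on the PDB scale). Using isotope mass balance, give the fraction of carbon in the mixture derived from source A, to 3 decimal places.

0.328

δ_A = (0.01043918/0.01118000 − 1)×1000 = (0.933737 − 1)×1000 = -66.263 permil
δ_B = (0.01018172/0.01118000 − 1)×1000 = (0.910708 − 1)×1000 = -89.292 permil
f_A = (δ_mix − δ_B)/(δ_A − δ_B) = (-81.74 − (-89.292))/(-66.263 − (-89.292))
f_A = 7.552 / 23.029 = 0.3279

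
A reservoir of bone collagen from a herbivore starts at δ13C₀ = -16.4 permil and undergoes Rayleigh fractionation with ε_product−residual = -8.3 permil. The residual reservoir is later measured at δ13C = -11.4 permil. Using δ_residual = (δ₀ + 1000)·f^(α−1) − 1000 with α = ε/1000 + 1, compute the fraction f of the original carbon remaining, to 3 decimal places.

0.543

α − 1 = ε/1000 = -0.0083
(δ_res + 1000)/(δ₀ + 1000) = (-11.4 + 1000)/(-16.4 + 1000) = 988.6/983.6 = 1.005083
f = 1.005083^(1/-0.0083) = exp(ln(1.005083)/-0.0083) = exp(0.00507/-0.0083)
f = exp(-0.6109) = 0.5429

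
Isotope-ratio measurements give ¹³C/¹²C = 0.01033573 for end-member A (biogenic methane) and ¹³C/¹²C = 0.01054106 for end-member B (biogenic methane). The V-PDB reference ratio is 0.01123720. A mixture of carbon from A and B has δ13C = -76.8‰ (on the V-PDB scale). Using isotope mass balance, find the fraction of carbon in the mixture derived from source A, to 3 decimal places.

δ_A = (0.01033573/0.01123720 − 1)×1000 = (0.919778 − 1)×1000 = -80.222‰
δ_B = (0.01054106/0.01123720 − 1)×1000 = (0.938050 − 1)×1000 = -61.950‰
f_A = (δ_mix − δ_B)/(δ_A − δ_B) = (-76.8 − (-61.950))/(-80.222 − (-61.950))
f_A = -14.850 / -18.272 = 0.8127

0.813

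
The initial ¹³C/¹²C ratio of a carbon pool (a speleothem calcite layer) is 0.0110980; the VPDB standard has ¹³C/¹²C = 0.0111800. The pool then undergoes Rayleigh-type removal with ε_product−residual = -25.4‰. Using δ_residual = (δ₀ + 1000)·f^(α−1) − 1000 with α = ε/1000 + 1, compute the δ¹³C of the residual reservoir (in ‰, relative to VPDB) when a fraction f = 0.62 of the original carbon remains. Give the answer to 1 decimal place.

δ₀ = (0.0110980/0.0111800 − 1)×1000 = (0.992665 − 1)×1000 = -7.335‰
α − 1 = ε/1000 = -0.0254
f^(α−1) = 0.62^(-0.0254) = 1.012216
δ_res = (-7.335 + 1000) × 1.012216 − 1000 = 1004.792 − 1000 = 4.79‰

4.8‰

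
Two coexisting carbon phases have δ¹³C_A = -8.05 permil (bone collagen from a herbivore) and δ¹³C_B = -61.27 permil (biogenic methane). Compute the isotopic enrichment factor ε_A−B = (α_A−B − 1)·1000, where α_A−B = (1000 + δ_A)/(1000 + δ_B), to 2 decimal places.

α_A−B = (1000 + -8.05) / (1000 + -61.27) = 991.95 / 938.73 = 1.056694
ε_A−B = (1.056694 − 1) × 1000 = 56.694 permil
(The approximation ε ≈ δ_A − δ_B would give 53.22 permil.)

56.69 permil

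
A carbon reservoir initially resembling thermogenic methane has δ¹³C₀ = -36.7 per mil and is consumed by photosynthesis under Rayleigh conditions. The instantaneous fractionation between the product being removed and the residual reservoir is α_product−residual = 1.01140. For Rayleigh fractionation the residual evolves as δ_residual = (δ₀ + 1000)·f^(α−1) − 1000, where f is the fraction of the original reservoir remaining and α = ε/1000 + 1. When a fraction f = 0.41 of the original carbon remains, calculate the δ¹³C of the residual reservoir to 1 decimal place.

Rayleigh residual: δ_res = (δ₀ + 1000)·f^(α−1) − 1000
α − 1 = 0.01140
f^(α−1) = 0.41^(0.01140) = 0.989887
δ_res = (-36.7 + 1000) × 0.989887 − 1000 = 953.558 − 1000 = -46.44 per mil

-46.4 per mil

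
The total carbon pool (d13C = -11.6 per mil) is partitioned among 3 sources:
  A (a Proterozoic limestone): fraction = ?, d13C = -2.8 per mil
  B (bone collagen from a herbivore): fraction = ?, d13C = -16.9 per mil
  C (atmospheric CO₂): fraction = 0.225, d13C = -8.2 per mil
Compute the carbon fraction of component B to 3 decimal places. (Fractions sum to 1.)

0.538

Let f_B and f_A be the unknown fractions; fractions sum to 1 so f_B + f_A = 0.775.
Mass balance: Σ fᵢ·δᵢ = δ_bulk ⇒ f_B·(-16.9) + f_A·(-2.8) = -11.6 − (-1.845) = -9.755
Substitute f_A = 0.775 − f_B:
f_B·(-16.9 − -2.8) = -9.755 − 0.775×(-2.8) = -7.585
f_B = -7.585 / -14.1 = 0.5379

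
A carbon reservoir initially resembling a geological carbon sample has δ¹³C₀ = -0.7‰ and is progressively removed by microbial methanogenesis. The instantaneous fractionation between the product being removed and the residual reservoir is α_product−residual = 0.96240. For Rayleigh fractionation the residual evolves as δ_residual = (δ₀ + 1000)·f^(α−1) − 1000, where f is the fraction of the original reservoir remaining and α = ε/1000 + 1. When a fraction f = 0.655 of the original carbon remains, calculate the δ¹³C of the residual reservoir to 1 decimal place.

Rayleigh residual: δ_res = (δ₀ + 1000)·f^(α−1) − 1000
α − 1 = -0.03760
f^(α−1) = 0.655^(-0.03760) = 1.016037
δ_res = (-0.7 + 1000) × 1.016037 − 1000 = 1015.325 − 1000 = 15.33‰

15.3‰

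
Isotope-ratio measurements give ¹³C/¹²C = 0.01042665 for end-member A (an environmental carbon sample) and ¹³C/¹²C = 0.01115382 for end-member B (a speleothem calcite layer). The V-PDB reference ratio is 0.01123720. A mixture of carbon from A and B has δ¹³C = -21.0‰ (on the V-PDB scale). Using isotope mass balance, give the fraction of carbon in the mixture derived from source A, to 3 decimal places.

δ_A = (0.01042665/0.01123720 − 1)×1000 = (0.927869 − 1)×1000 = -72.131‰
δ_B = (0.01115382/0.01123720 − 1)×1000 = (0.992580 − 1)×1000 = -7.420‰
f_A = (δ_mix − δ_B)/(δ_A − δ_B) = (-21.0 − (-7.420))/(-72.131 − (-7.420))
f_A = -13.580 / -64.711 = 0.2099

0.210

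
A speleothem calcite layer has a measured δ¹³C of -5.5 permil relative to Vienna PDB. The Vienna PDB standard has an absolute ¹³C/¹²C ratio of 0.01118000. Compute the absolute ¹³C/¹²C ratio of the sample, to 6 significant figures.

R_sample = R_standard × (δ¹³C/1000 + 1)
R_sample = 0.01118000 × (-5.5/1000 + 1) = 0.01118000 × 0.994500
R_sample = 0.0111185

0.0111185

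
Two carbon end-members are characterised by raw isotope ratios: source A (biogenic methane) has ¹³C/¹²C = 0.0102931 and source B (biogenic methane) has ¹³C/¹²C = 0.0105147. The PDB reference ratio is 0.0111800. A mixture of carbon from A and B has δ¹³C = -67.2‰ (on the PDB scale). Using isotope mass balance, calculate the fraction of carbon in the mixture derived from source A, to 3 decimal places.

0.388

δ_A = (0.0102931/0.0111800 − 1)×1000 = (0.920671 − 1)×1000 = -79.329‰
δ_B = (0.0105147/0.0111800 − 1)×1000 = (0.940492 − 1)×1000 = -59.508‰
f_A = (δ_mix − δ_B)/(δ_A − δ_B) = (-67.2 − (-59.508))/(-79.329 − (-59.508))
f_A = -7.692 / -19.821 = 0.3881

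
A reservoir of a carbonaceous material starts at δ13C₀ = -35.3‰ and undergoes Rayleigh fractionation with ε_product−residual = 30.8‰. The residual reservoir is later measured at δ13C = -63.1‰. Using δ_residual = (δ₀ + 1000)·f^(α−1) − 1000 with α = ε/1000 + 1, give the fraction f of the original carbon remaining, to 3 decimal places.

α − 1 = ε/1000 = 0.0308
(δ_res + 1000)/(δ₀ + 1000) = (-63.1 + 1000)/(-35.3 + 1000) = 936.9/964.7 = 0.971183
f = 0.971183^(1/0.0308) = exp(ln(0.971183)/0.0308) = exp(-0.02924/0.0308)
f = exp(-0.9494) = 0.3870

0.387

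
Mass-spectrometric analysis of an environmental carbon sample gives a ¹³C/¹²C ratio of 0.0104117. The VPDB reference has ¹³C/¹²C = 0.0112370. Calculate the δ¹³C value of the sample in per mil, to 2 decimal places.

-73.44 per mil

δ¹³C = (R_sample / R_standard − 1) × 1000
R_sample / R_standard = 0.0104117 / 0.0112370 = 0.926555
δ¹³C = (0.926555 − 1) × 1000 = -73.445 per mil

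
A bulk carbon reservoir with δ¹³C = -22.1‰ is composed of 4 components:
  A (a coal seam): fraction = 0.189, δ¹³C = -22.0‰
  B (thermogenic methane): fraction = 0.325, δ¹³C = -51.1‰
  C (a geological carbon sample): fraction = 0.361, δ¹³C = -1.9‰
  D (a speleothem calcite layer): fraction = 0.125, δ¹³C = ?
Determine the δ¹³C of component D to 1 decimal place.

Isotope mass balance: δ_bulk = Σ fᵢ·δᵢ.
-22.1 = 0.189×(-22.0) + 0.325×(-51.1) + 0.361×(-1.9) + 0.125×δ_D
0.125·δ_D = -22.1 − (-21.451) = -0.649
δ_D = -0.649 / 0.125 = -5.19‰

-5.2‰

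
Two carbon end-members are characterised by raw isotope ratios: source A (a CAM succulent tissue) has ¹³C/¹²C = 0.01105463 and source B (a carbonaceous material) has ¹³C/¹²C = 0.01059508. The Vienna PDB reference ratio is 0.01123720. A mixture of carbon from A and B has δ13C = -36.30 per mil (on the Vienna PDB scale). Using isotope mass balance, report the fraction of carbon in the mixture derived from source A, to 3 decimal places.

0.510

δ_A = (0.01105463/0.01123720 − 1)×1000 = (0.983753 − 1)×1000 = -16.247 per mil
δ_B = (0.01059508/0.01123720 − 1)×1000 = (0.942858 − 1)×1000 = -57.142 per mil
f_A = (δ_mix − δ_B)/(δ_A − δ_B) = (-36.30 − (-57.142))/(-16.247 − (-57.142))
f_A = 20.842 / 40.895 = 0.5096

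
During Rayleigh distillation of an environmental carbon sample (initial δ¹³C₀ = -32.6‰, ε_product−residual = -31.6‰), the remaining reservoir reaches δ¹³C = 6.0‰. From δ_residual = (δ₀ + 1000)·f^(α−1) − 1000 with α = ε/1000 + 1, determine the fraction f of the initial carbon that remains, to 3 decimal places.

0.290

α − 1 = ε/1000 = -0.0316
(δ_res + 1000)/(δ₀ + 1000) = (6.0 + 1000)/(-32.6 + 1000) = 1006.0/967.4 = 1.039901
f = 1.039901^(1/-0.0316) = exp(ln(1.039901)/-0.0316) = exp(0.03913/-0.0316)
f = exp(-1.2381) = 0.2899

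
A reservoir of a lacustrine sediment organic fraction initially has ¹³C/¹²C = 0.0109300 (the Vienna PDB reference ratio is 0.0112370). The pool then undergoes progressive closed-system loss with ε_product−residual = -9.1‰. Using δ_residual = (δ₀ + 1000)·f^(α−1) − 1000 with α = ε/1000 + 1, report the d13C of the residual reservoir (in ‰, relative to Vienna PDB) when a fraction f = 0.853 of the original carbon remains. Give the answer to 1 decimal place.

-25.9‰

δ₀ = (0.0109300/0.0112370 − 1)×1000 = (0.972680 − 1)×1000 = -27.320‰
α − 1 = ε/1000 = -0.0091
f^(α−1) = 0.853^(-0.0091) = 1.001448
δ_res = (-27.320 + 1000) × 1.001448 − 1000 = 974.088 − 1000 = -25.91‰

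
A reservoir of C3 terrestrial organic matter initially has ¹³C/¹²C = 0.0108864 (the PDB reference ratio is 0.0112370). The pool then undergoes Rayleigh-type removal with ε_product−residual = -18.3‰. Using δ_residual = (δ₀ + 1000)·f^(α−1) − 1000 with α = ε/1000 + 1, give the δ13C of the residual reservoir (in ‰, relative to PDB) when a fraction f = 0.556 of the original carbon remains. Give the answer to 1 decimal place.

-20.7‰

δ₀ = (0.0108864/0.0112370 − 1)×1000 = (0.968800 − 1)×1000 = -31.200‰
α − 1 = ε/1000 = -0.0183
f^(α−1) = 0.556^(-0.0183) = 1.010800
δ_res = (-31.200 + 1000) × 1.010800 − 1000 = 979.262 − 1000 = -20.74‰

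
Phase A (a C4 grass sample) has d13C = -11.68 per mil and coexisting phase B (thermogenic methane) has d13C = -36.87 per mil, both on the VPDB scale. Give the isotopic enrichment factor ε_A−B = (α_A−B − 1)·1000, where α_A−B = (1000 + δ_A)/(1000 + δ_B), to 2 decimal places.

α_A−B = (1000 + -11.68) / (1000 + -36.87) = 988.32 / 963.13 = 1.026154
ε_A−B = (1.026154 − 1) × 1000 = 26.154 per mil
(The approximation ε ≈ δ_A − δ_B would give 25.19 per mil.)

26.15 per mil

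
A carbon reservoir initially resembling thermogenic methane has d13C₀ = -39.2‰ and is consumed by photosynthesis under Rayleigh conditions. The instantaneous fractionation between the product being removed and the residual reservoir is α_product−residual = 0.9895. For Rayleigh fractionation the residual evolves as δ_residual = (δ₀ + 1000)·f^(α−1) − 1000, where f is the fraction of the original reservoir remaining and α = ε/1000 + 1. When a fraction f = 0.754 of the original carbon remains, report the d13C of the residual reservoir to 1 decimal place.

-36.3‰

Rayleigh residual: δ_res = (δ₀ + 1000)·f^(α−1) − 1000
α − 1 = -0.01050
f^(α−1) = 0.754^(-0.01050) = 1.002969
δ_res = (-39.2 + 1000) × 1.002969 − 1000 = 963.653 − 1000 = -36.35‰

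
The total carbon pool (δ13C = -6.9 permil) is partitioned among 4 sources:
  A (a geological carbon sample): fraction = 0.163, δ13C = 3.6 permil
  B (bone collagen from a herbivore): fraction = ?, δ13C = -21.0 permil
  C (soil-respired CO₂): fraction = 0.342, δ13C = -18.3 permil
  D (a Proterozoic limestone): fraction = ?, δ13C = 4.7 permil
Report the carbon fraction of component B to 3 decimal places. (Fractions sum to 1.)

0.138

Let f_B and f_D be the unknown fractions; fractions sum to 1 so f_B + f_D = 0.495.
Mass balance: Σ fᵢ·δᵢ = δ_bulk ⇒ f_B·(-21.0) + f_D·(4.7) = -6.9 − (-5.672) = -1.228
Substitute f_D = 0.495 − f_B:
f_B·(-21.0 − 4.7) = -1.228 − 0.495×(4.7) = -3.555
f_B = -3.555 / -25.7 = 0.1383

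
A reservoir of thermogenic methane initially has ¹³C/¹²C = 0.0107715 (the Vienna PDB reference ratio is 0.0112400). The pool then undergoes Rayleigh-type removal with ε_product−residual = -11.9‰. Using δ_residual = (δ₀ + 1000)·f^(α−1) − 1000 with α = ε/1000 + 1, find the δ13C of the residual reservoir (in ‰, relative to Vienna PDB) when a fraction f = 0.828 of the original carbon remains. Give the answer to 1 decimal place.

δ₀ = (0.0107715/0.0112400 − 1)×1000 = (0.958319 − 1)×1000 = -41.681‰
α − 1 = ε/1000 = -0.0119
f^(α−1) = 0.828^(-0.0119) = 1.002249
δ_res = (-41.681 + 1000) × 1.002249 − 1000 = 960.473 − 1000 = -39.53‰

-39.5‰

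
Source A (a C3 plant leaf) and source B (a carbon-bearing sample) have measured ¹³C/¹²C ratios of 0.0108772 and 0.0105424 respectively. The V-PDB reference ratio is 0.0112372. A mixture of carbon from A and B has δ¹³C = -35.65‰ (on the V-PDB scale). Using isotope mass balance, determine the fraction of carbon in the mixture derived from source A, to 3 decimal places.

0.879

δ_A = (0.0108772/0.0112372 − 1)×1000 = (0.967964 − 1)×1000 = -32.036‰
δ_B = (0.0105424/0.0112372 − 1)×1000 = (0.938170 − 1)×1000 = -61.830‰
f_A = (δ_mix − δ_B)/(δ_A − δ_B) = (-35.65 − (-61.830))/(-32.036 − (-61.830))
f_A = 26.180 / 29.794 = 0.8787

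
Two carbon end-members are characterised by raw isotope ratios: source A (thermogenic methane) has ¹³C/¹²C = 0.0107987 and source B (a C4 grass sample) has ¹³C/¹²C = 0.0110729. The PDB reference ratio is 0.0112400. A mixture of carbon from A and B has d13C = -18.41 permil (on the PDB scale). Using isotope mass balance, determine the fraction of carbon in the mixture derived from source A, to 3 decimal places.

δ_A = (0.0107987/0.0112400 − 1)×1000 = (0.960738 − 1)×1000 = -39.262 permil
δ_B = (0.0110729/0.0112400 − 1)×1000 = (0.985133 − 1)×1000 = -14.867 permil
f_A = (δ_mix − δ_B)/(δ_A − δ_B) = (-18.41 − (-14.867))/(-39.262 − (-14.867))
f_A = -3.543 / -24.395 = 0.1453

0.145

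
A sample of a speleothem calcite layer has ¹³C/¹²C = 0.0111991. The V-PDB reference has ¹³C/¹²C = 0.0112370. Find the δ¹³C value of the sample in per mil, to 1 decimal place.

δ¹³C = (R_sample / R_standard − 1) × 1000
R_sample / R_standard = 0.0111991 / 0.0112370 = 0.996627
δ¹³C = (0.996627 − 1) × 1000 = -3.37 per mil

-3.4 per mil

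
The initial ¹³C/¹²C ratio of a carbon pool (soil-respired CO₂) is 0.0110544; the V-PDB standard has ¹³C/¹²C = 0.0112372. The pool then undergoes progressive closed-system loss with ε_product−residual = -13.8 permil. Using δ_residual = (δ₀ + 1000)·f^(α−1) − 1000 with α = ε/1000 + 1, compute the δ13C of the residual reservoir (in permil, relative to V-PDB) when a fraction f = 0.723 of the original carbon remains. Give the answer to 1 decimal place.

-11.9 permil

δ₀ = (0.0110544/0.0112372 − 1)×1000 = (0.983733 − 1)×1000 = -16.267 permil
α − 1 = ε/1000 = -0.0138
f^(α−1) = 0.723^(-0.0138) = 1.004486
δ_res = (-16.267 + 1000) × 1.004486 − 1000 = 988.146 − 1000 = -11.85 permil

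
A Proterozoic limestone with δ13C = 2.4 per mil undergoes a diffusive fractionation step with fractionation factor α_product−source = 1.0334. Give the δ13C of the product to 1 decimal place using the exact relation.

δ_product = (δ_source + 1000)·α − 1000
δ_product = (2.4 + 1000) × 1.0334 − 1000
δ_product = 1035.880 − 1000 = 35.88 per mil

35.9 per mil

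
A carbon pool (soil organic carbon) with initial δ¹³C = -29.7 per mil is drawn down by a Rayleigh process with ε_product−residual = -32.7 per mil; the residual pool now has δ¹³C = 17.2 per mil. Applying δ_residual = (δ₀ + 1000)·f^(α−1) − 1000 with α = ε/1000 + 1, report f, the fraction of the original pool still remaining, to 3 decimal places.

0.236

α − 1 = ε/1000 = -0.0327
(δ_res + 1000)/(δ₀ + 1000) = (17.2 + 1000)/(-29.7 + 1000) = 1017.2/970.3 = 1.048336
f = 1.048336^(1/-0.0327) = exp(ln(1.048336)/-0.0327) = exp(0.04720/-0.0327)
f = exp(-1.4435) = 0.2361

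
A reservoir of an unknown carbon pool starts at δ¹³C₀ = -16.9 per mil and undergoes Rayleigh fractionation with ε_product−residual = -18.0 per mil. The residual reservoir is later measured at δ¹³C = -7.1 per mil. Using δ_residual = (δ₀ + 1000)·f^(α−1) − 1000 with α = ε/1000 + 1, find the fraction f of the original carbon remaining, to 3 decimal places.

α − 1 = ε/1000 = -0.0180
(δ_res + 1000)/(δ₀ + 1000) = (-7.1 + 1000)/(-16.9 + 1000) = 992.9/983.1 = 1.009968
f = 1.009968^(1/-0.0180) = exp(ln(1.009968)/-0.0180) = exp(0.00992/-0.0180)
f = exp(-0.5511) = 0.5763

0.576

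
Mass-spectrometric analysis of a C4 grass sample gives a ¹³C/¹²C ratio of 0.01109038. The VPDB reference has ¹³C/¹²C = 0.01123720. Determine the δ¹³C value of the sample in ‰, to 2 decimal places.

δ¹³C = (R_sample / R_standard − 1) × 1000
R_sample / R_standard = 0.01109038 / 0.01123720 = 0.986934
δ¹³C = (0.986934 − 1) × 1000 = -13.066‰

-13.07‰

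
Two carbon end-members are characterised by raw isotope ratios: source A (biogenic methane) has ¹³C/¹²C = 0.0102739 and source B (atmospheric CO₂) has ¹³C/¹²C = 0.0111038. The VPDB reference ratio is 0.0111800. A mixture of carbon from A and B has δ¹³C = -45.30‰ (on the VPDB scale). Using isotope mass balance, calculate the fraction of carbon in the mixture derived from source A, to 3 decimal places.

δ_A = (0.0102739/0.0111800 − 1)×1000 = (0.918953 − 1)×1000 = -81.047‰
δ_B = (0.0111038/0.0111800 − 1)×1000 = (0.993184 − 1)×1000 = -6.816‰
f_A = (δ_mix − δ_B)/(δ_A − δ_B) = (-45.30 − (-6.816))/(-81.047 − (-6.816))
f_A = -38.484 / -74.231 = 0.5184

0.518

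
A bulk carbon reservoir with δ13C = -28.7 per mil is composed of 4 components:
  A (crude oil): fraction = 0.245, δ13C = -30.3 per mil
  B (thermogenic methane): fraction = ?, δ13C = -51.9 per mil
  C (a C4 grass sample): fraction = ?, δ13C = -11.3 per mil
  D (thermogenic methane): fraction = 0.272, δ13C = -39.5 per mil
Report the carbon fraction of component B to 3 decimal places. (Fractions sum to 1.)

0.125

Let f_B and f_C be the unknown fractions; fractions sum to 1 so f_B + f_C = 0.483.
Mass balance: Σ fᵢ·δᵢ = δ_bulk ⇒ f_B·(-51.9) + f_C·(-11.3) = -28.7 − (-18.168) = -10.532
Substitute f_C = 0.483 − f_B:
f_B·(-51.9 − -11.3) = -10.532 − 0.483×(-11.3) = -5.075
f_B = -5.075 / -40.6 = 0.1250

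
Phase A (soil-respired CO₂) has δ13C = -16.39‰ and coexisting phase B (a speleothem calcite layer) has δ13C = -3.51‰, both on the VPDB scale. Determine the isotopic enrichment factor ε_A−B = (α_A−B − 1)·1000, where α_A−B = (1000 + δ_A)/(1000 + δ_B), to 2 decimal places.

-12.93‰

α_A−B = (1000 + -16.39) / (1000 + -3.51) = 983.61 / 996.49 = 0.987075
ε_A−B = (0.987075 − 1) × 1000 = -12.925‰
(The approximation ε ≈ δ_A − δ_B would give -12.88‰.)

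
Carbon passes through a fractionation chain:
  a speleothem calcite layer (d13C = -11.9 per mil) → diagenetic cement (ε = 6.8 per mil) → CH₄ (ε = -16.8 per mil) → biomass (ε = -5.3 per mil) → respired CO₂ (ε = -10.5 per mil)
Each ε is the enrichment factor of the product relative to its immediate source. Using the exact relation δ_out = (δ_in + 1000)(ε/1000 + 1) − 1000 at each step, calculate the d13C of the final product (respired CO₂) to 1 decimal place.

step 1: δ = (-11.90 + 1000)·(6.8/1000 + 1) − 1000 = -5.18 per mil
step 2: δ = (-5.18 + 1000)·(-16.8/1000 + 1) − 1000 = -21.89 per mil
step 3: δ = (-21.89 + 1000)·(-5.3/1000 + 1) − 1000 = -27.08 per mil
step 4: δ = (-27.08 + 1000)·(-10.5/1000 + 1) − 1000 = -37.29 per mil

-37.3 per mil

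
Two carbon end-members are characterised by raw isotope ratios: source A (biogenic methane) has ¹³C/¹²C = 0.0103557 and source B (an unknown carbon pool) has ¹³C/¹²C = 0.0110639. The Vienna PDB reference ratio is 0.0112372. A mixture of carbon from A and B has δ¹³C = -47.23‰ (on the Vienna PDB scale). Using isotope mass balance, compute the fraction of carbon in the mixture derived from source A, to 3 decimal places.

δ_A = (0.0103557/0.0112372 − 1)×1000 = (0.921555 − 1)×1000 = -78.445‰
δ_B = (0.0110639/0.0112372 − 1)×1000 = (0.984578 − 1)×1000 = -15.422‰
f_A = (δ_mix − δ_B)/(δ_A − δ_B) = (-47.23 − (-15.422))/(-78.445 − (-15.422))
f_A = -31.808 / -63.023 = 0.5047

0.505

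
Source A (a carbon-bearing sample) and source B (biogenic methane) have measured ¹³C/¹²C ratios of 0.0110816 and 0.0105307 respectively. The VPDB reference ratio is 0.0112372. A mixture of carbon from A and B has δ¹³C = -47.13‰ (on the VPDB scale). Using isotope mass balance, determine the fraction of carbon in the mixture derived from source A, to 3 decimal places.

0.321

δ_A = (0.0110816/0.0112372 − 1)×1000 = (0.986153 − 1)×1000 = -13.847‰
δ_B = (0.0105307/0.0112372 − 1)×1000 = (0.937128 − 1)×1000 = -62.872‰
f_A = (δ_mix − δ_B)/(δ_A − δ_B) = (-47.13 − (-62.872))/(-13.847 − (-62.872))
f_A = 15.742 / 49.025 = 0.3211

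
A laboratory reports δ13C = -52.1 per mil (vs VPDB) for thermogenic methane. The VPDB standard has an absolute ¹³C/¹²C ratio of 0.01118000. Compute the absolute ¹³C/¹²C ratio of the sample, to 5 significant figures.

R_sample = R_standard × (δ13C/1000 + 1)
R_sample = 0.01118000 × (-52.1/1000 + 1) = 0.01118000 × 0.947900
R_sample = 0.0105975

0.010598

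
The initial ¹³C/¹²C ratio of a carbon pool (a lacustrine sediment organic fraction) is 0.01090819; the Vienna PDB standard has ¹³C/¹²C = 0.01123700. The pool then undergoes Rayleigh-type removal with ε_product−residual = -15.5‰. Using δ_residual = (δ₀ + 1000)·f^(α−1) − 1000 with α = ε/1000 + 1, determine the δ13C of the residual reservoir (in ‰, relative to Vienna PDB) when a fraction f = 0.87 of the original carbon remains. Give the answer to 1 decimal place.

-27.2‰

δ₀ = (0.01090819/0.01123700 − 1)×1000 = (0.970739 − 1)×1000 = -29.261‰
α − 1 = ε/1000 = -0.0155
f^(α−1) = 0.87^(-0.0155) = 1.002161
δ_res = (-29.261 + 1000) × 1.002161 − 1000 = 972.836 − 1000 = -27.16‰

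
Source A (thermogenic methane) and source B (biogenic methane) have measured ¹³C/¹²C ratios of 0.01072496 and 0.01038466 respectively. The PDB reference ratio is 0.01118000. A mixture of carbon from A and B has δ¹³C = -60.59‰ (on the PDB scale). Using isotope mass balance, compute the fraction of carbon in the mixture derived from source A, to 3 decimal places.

0.347

δ_A = (0.01072496/0.01118000 − 1)×1000 = (0.959299 − 1)×1000 = -40.701‰
δ_B = (0.01038466/0.01118000 − 1)×1000 = (0.928860 − 1)×1000 = -71.140‰
f_A = (δ_mix − δ_B)/(δ_A − δ_B) = (-60.59 − (-71.140))/(-40.701 − (-71.140))
f_A = 10.550 / 30.438 = 0.3466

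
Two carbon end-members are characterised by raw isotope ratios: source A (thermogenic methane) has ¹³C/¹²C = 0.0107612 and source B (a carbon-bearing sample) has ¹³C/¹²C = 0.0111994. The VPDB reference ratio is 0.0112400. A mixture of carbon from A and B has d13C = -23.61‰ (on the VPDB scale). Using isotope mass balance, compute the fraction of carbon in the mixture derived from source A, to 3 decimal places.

0.513

δ_A = (0.0107612/0.0112400 − 1)×1000 = (0.957402 − 1)×1000 = -42.598‰
δ_B = (0.0111994/0.0112400 − 1)×1000 = (0.996388 − 1)×1000 = -3.612‰
f_A = (δ_mix − δ_B)/(δ_A − δ_B) = (-23.61 − (-3.612))/(-42.598 − (-3.612))
f_A = -19.998 / -38.986 = 0.5130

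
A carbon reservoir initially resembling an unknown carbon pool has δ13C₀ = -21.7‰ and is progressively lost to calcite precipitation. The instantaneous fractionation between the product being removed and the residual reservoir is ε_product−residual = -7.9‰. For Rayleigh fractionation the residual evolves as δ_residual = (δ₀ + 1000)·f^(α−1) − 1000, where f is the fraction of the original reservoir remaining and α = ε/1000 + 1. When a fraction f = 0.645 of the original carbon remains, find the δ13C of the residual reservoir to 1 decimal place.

-18.3‰

Rayleigh residual: δ_res = (δ₀ + 1000)·f^(α−1) − 1000
α = ε/1000 + 1 = 0.99210, so α − 1 = -0.00790
f^(α−1) = 0.645^(-0.00790) = 1.003470
δ_res = (-21.7 + 1000) × 1.003470 − 1000 = 981.695 − 1000 = -18.31‰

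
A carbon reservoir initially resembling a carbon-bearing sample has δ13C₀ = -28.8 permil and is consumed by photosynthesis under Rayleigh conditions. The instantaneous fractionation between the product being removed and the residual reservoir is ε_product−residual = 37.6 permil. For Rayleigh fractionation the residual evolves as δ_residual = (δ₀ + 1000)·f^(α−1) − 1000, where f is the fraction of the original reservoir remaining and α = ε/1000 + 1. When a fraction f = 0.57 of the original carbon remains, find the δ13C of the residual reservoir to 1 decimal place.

-49.1 permil

Rayleigh residual: δ_res = (δ₀ + 1000)·f^(α−1) − 1000
α = ε/1000 + 1 = 1.03760, so α − 1 = 0.03760
f^(α−1) = 0.57^(0.03760) = 0.979086
δ_res = (-28.8 + 1000) × 0.979086 − 1000 = 950.888 − 1000 = -49.11 permil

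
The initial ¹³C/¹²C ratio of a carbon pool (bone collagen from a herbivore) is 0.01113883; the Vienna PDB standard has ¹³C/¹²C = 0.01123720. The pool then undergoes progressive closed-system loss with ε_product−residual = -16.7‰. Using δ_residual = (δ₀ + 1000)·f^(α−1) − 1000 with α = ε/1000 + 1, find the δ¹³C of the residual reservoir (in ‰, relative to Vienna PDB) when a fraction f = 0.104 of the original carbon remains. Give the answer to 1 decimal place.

29.4‰

δ₀ = (0.01113883/0.01123720 − 1)×1000 = (0.991246 − 1)×1000 = -8.754‰
α − 1 = ε/1000 = -0.0167
f^(α−1) = 0.104^(-0.0167) = 1.038522
δ_res = (-8.754 + 1000) × 1.038522 − 1000 = 1029.430 − 1000 = 29.43‰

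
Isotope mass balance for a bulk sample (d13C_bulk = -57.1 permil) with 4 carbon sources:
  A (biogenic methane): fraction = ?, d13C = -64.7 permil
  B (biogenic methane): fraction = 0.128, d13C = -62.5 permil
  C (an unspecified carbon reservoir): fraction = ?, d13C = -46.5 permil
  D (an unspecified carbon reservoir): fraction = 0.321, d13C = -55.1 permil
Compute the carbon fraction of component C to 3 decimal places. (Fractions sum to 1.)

0.233

Let f_C and f_A be the unknown fractions; fractions sum to 1 so f_C + f_A = 0.551.
Mass balance: Σ fᵢ·δᵢ = δ_bulk ⇒ f_C·(-46.5) + f_A·(-64.7) = -57.1 − (-25.687) = -31.413
Substitute f_A = 0.551 − f_C:
f_C·(-46.5 − -64.7) = -31.413 − 0.551×(-64.7) = 4.237
f_C = 4.237 / 18.2 = 0.2328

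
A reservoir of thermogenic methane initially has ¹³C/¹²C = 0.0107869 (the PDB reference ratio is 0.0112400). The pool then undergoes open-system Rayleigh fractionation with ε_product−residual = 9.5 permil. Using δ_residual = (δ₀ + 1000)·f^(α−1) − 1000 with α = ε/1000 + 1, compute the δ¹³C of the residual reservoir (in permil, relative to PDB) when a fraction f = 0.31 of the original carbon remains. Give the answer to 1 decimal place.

δ₀ = (0.0107869/0.0112400 − 1)×1000 = (0.959689 − 1)×1000 = -40.311 permil
α − 1 = ε/1000 = 0.0095
f^(α−1) = 0.31^(0.0095) = 0.988935
δ_res = (-40.311 + 1000) × 0.988935 − 1000 = 949.070 − 1000 = -50.93 permil

-50.9 permil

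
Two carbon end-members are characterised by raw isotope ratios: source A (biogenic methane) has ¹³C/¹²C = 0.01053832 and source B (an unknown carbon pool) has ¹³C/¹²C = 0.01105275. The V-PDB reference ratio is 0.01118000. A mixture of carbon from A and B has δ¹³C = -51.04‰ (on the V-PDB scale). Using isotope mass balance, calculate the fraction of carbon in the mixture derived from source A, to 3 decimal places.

0.862

δ_A = (0.01053832/0.01118000 − 1)×1000 = (0.942605 − 1)×1000 = -57.395‰
δ_B = (0.01105275/0.01118000 − 1)×1000 = (0.988618 − 1)×1000 = -11.382‰
f_A = (δ_mix − δ_B)/(δ_A − δ_B) = (-51.04 − (-11.382))/(-57.395 − (-11.382))
f_A = -39.658 / -46.013 = 0.8619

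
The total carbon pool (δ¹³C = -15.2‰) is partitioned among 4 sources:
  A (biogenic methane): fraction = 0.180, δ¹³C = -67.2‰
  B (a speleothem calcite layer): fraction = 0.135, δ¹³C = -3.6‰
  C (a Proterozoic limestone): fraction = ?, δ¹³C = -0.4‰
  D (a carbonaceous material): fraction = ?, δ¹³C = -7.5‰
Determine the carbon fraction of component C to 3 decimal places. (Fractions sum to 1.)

0.355

Let f_C and f_D be the unknown fractions; fractions sum to 1 so f_C + f_D = 0.685.
Mass balance: Σ fᵢ·δᵢ = δ_bulk ⇒ f_C·(-0.4) + f_D·(-7.5) = -15.2 − (-12.582) = -2.618
Substitute f_D = 0.685 − f_C:
f_C·(-0.4 − -7.5) = -2.618 − 0.685×(-7.5) = 2.520
f_C = 2.520 / 7.1 = 0.3549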